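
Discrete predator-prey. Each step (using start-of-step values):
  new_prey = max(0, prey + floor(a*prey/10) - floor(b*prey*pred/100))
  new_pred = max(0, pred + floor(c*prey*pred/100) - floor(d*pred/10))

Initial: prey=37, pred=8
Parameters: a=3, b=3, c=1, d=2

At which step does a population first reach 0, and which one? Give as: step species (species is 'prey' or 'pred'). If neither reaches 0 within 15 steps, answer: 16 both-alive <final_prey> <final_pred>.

Answer: 16 both-alive 5 7

Derivation:
Step 1: prey: 37+11-8=40; pred: 8+2-1=9
Step 2: prey: 40+12-10=42; pred: 9+3-1=11
Step 3: prey: 42+12-13=41; pred: 11+4-2=13
Step 4: prey: 41+12-15=38; pred: 13+5-2=16
Step 5: prey: 38+11-18=31; pred: 16+6-3=19
Step 6: prey: 31+9-17=23; pred: 19+5-3=21
Step 7: prey: 23+6-14=15; pred: 21+4-4=21
Step 8: prey: 15+4-9=10; pred: 21+3-4=20
Step 9: prey: 10+3-6=7; pred: 20+2-4=18
Step 10: prey: 7+2-3=6; pred: 18+1-3=16
Step 11: prey: 6+1-2=5; pred: 16+0-3=13
Step 12: prey: 5+1-1=5; pred: 13+0-2=11
Step 13: prey: 5+1-1=5; pred: 11+0-2=9
Step 14: prey: 5+1-1=5; pred: 9+0-1=8
Step 15: prey: 5+1-1=5; pred: 8+0-1=7
No extinction within 15 steps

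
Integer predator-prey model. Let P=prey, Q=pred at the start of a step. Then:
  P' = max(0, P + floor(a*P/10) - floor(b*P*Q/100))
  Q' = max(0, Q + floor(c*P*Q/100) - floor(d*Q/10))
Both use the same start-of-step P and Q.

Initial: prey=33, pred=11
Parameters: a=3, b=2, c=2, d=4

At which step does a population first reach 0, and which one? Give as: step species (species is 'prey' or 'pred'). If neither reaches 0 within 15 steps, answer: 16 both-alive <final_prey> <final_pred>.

Step 1: prey: 33+9-7=35; pred: 11+7-4=14
Step 2: prey: 35+10-9=36; pred: 14+9-5=18
Step 3: prey: 36+10-12=34; pred: 18+12-7=23
Step 4: prey: 34+10-15=29; pred: 23+15-9=29
Step 5: prey: 29+8-16=21; pred: 29+16-11=34
Step 6: prey: 21+6-14=13; pred: 34+14-13=35
Step 7: prey: 13+3-9=7; pred: 35+9-14=30
Step 8: prey: 7+2-4=5; pred: 30+4-12=22
Step 9: prey: 5+1-2=4; pred: 22+2-8=16
Step 10: prey: 4+1-1=4; pred: 16+1-6=11
Step 11: prey: 4+1-0=5; pred: 11+0-4=7
Step 12: prey: 5+1-0=6; pred: 7+0-2=5
Step 13: prey: 6+1-0=7; pred: 5+0-2=3
Step 14: prey: 7+2-0=9; pred: 3+0-1=2
Step 15: prey: 9+2-0=11; pred: 2+0-0=2
No extinction within 15 steps

Answer: 16 both-alive 11 2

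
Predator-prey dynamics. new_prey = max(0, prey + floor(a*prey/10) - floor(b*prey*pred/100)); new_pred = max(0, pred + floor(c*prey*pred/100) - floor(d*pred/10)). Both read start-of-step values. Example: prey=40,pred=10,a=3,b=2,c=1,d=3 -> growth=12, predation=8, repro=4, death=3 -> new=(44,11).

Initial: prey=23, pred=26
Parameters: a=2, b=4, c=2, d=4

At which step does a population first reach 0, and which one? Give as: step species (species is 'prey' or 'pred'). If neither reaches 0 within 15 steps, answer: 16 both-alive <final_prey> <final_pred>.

Step 1: prey: 23+4-23=4; pred: 26+11-10=27
Step 2: prey: 4+0-4=0; pred: 27+2-10=19
First extinction: prey at step 2

Answer: 2 prey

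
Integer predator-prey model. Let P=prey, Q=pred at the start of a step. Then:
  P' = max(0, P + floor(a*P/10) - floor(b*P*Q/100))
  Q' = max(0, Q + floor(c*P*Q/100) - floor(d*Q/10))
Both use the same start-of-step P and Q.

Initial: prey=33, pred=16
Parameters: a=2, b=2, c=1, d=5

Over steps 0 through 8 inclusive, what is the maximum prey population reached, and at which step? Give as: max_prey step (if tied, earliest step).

Answer: 47 8

Derivation:
Step 1: prey: 33+6-10=29; pred: 16+5-8=13
Step 2: prey: 29+5-7=27; pred: 13+3-6=10
Step 3: prey: 27+5-5=27; pred: 10+2-5=7
Step 4: prey: 27+5-3=29; pred: 7+1-3=5
Step 5: prey: 29+5-2=32; pred: 5+1-2=4
Step 6: prey: 32+6-2=36; pred: 4+1-2=3
Step 7: prey: 36+7-2=41; pred: 3+1-1=3
Step 8: prey: 41+8-2=47; pred: 3+1-1=3
Max prey = 47 at step 8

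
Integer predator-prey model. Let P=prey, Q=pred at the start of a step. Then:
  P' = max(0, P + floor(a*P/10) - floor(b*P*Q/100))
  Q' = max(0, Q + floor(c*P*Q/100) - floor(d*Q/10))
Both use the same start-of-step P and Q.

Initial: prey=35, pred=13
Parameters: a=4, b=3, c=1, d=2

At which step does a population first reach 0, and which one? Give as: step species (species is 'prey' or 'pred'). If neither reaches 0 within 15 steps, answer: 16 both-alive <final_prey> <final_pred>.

Answer: 16 both-alive 10 6

Derivation:
Step 1: prey: 35+14-13=36; pred: 13+4-2=15
Step 2: prey: 36+14-16=34; pred: 15+5-3=17
Step 3: prey: 34+13-17=30; pred: 17+5-3=19
Step 4: prey: 30+12-17=25; pred: 19+5-3=21
Step 5: prey: 25+10-15=20; pred: 21+5-4=22
Step 6: prey: 20+8-13=15; pred: 22+4-4=22
Step 7: prey: 15+6-9=12; pred: 22+3-4=21
Step 8: prey: 12+4-7=9; pred: 21+2-4=19
Step 9: prey: 9+3-5=7; pred: 19+1-3=17
Step 10: prey: 7+2-3=6; pred: 17+1-3=15
Step 11: prey: 6+2-2=6; pred: 15+0-3=12
Step 12: prey: 6+2-2=6; pred: 12+0-2=10
Step 13: prey: 6+2-1=7; pred: 10+0-2=8
Step 14: prey: 7+2-1=8; pred: 8+0-1=7
Step 15: prey: 8+3-1=10; pred: 7+0-1=6
No extinction within 15 steps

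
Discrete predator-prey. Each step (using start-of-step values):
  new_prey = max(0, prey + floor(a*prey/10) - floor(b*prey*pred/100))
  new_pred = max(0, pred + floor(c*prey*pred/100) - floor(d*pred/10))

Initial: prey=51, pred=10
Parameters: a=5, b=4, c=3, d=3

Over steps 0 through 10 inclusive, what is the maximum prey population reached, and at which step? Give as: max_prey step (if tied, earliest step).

Answer: 56 1

Derivation:
Step 1: prey: 51+25-20=56; pred: 10+15-3=22
Step 2: prey: 56+28-49=35; pred: 22+36-6=52
Step 3: prey: 35+17-72=0; pred: 52+54-15=91
Step 4: prey: 0+0-0=0; pred: 91+0-27=64
Step 5: prey: 0+0-0=0; pred: 64+0-19=45
Step 6: prey: 0+0-0=0; pred: 45+0-13=32
Step 7: prey: 0+0-0=0; pred: 32+0-9=23
Step 8: prey: 0+0-0=0; pred: 23+0-6=17
Step 9: prey: 0+0-0=0; pred: 17+0-5=12
Step 10: prey: 0+0-0=0; pred: 12+0-3=9
Max prey = 56 at step 1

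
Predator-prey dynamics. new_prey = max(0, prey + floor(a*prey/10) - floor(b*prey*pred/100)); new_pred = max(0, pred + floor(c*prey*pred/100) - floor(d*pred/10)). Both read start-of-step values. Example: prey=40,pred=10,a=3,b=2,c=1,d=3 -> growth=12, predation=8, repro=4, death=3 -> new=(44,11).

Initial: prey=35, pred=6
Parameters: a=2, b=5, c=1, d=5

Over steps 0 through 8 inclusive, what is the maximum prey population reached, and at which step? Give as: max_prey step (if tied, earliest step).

Step 1: prey: 35+7-10=32; pred: 6+2-3=5
Step 2: prey: 32+6-8=30; pred: 5+1-2=4
Step 3: prey: 30+6-6=30; pred: 4+1-2=3
Step 4: prey: 30+6-4=32; pred: 3+0-1=2
Step 5: prey: 32+6-3=35; pred: 2+0-1=1
Step 6: prey: 35+7-1=41; pred: 1+0-0=1
Step 7: prey: 41+8-2=47; pred: 1+0-0=1
Step 8: prey: 47+9-2=54; pred: 1+0-0=1
Max prey = 54 at step 8

Answer: 54 8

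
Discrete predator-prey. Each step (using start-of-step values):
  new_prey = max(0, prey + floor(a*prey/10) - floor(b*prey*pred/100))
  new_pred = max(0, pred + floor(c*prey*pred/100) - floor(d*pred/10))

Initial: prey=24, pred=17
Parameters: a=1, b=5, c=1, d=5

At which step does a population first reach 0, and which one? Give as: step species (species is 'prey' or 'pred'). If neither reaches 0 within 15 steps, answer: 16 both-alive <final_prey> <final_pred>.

Answer: 16 both-alive 2 1

Derivation:
Step 1: prey: 24+2-20=6; pred: 17+4-8=13
Step 2: prey: 6+0-3=3; pred: 13+0-6=7
Step 3: prey: 3+0-1=2; pred: 7+0-3=4
Step 4: prey: 2+0-0=2; pred: 4+0-2=2
Step 5: prey: 2+0-0=2; pred: 2+0-1=1
Step 6: prey: 2+0-0=2; pred: 1+0-0=1
Steps 7-15: state stable at prey=2, pred=1 (no change)
No extinction within 15 steps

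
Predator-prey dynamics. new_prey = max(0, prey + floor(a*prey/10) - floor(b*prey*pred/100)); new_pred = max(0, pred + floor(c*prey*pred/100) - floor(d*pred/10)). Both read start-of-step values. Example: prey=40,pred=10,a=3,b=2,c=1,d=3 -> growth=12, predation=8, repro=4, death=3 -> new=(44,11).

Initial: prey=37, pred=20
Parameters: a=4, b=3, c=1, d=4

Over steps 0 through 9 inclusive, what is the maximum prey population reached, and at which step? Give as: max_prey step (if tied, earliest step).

Step 1: prey: 37+14-22=29; pred: 20+7-8=19
Step 2: prey: 29+11-16=24; pred: 19+5-7=17
Step 3: prey: 24+9-12=21; pred: 17+4-6=15
Step 4: prey: 21+8-9=20; pred: 15+3-6=12
Step 5: prey: 20+8-7=21; pred: 12+2-4=10
Step 6: prey: 21+8-6=23; pred: 10+2-4=8
Step 7: prey: 23+9-5=27; pred: 8+1-3=6
Step 8: prey: 27+10-4=33; pred: 6+1-2=5
Step 9: prey: 33+13-4=42; pred: 5+1-2=4
Max prey = 42 at step 9

Answer: 42 9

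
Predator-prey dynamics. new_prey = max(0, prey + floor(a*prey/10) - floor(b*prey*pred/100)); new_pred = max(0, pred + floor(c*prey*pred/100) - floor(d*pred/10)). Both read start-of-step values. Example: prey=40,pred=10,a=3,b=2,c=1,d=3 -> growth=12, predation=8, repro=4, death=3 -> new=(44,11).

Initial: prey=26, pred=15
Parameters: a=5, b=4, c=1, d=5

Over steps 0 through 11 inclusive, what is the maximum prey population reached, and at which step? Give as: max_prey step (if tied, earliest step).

Answer: 179 10

Derivation:
Step 1: prey: 26+13-15=24; pred: 15+3-7=11
Step 2: prey: 24+12-10=26; pred: 11+2-5=8
Step 3: prey: 26+13-8=31; pred: 8+2-4=6
Step 4: prey: 31+15-7=39; pred: 6+1-3=4
Step 5: prey: 39+19-6=52; pred: 4+1-2=3
Step 6: prey: 52+26-6=72; pred: 3+1-1=3
Step 7: prey: 72+36-8=100; pred: 3+2-1=4
Step 8: prey: 100+50-16=134; pred: 4+4-2=6
Step 9: prey: 134+67-32=169; pred: 6+8-3=11
Step 10: prey: 169+84-74=179; pred: 11+18-5=24
Step 11: prey: 179+89-171=97; pred: 24+42-12=54
Max prey = 179 at step 10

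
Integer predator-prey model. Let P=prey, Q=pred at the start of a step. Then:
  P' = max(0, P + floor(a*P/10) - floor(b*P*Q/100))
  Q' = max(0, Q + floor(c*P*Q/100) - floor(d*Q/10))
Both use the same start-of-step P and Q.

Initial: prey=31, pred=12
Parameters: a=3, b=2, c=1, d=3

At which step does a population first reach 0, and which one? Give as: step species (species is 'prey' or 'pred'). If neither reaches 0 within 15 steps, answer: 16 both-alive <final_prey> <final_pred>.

Answer: 16 both-alive 18 15

Derivation:
Step 1: prey: 31+9-7=33; pred: 12+3-3=12
Step 2: prey: 33+9-7=35; pred: 12+3-3=12
Step 3: prey: 35+10-8=37; pred: 12+4-3=13
Step 4: prey: 37+11-9=39; pred: 13+4-3=14
Step 5: prey: 39+11-10=40; pred: 14+5-4=15
Step 6: prey: 40+12-12=40; pred: 15+6-4=17
Step 7: prey: 40+12-13=39; pred: 17+6-5=18
Step 8: prey: 39+11-14=36; pred: 18+7-5=20
Step 9: prey: 36+10-14=32; pred: 20+7-6=21
Step 10: prey: 32+9-13=28; pred: 21+6-6=21
Step 11: prey: 28+8-11=25; pred: 21+5-6=20
Step 12: prey: 25+7-10=22; pred: 20+5-6=19
Step 13: prey: 22+6-8=20; pred: 19+4-5=18
Step 14: prey: 20+6-7=19; pred: 18+3-5=16
Step 15: prey: 19+5-6=18; pred: 16+3-4=15
No extinction within 15 steps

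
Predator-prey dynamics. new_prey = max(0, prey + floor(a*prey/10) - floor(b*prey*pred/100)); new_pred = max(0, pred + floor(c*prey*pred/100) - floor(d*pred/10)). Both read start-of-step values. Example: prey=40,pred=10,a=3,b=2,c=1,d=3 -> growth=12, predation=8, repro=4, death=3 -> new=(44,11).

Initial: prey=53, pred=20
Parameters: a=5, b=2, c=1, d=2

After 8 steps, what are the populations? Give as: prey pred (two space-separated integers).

Step 1: prey: 53+26-21=58; pred: 20+10-4=26
Step 2: prey: 58+29-30=57; pred: 26+15-5=36
Step 3: prey: 57+28-41=44; pred: 36+20-7=49
Step 4: prey: 44+22-43=23; pred: 49+21-9=61
Step 5: prey: 23+11-28=6; pred: 61+14-12=63
Step 6: prey: 6+3-7=2; pred: 63+3-12=54
Step 7: prey: 2+1-2=1; pred: 54+1-10=45
Step 8: prey: 1+0-0=1; pred: 45+0-9=36

Answer: 1 36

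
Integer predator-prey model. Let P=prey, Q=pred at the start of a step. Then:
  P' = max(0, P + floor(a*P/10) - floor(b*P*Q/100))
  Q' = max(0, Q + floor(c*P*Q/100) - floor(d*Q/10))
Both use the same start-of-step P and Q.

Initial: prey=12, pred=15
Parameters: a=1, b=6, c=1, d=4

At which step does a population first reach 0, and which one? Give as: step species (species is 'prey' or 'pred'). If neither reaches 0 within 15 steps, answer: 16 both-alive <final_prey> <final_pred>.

Step 1: prey: 12+1-10=3; pred: 15+1-6=10
Step 2: prey: 3+0-1=2; pred: 10+0-4=6
Step 3: prey: 2+0-0=2; pred: 6+0-2=4
Step 4: prey: 2+0-0=2; pred: 4+0-1=3
Step 5: prey: 2+0-0=2; pred: 3+0-1=2
Step 6: prey: 2+0-0=2; pred: 2+0-0=2
Steps 7-15: state stable at prey=2, pred=2 (no change)
No extinction within 15 steps

Answer: 16 both-alive 2 2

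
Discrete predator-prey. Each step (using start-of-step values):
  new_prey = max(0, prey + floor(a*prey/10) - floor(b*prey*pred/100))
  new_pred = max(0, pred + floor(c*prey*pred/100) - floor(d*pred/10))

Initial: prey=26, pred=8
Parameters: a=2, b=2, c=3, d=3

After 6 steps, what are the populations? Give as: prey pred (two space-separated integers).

Answer: 3 40

Derivation:
Step 1: prey: 26+5-4=27; pred: 8+6-2=12
Step 2: prey: 27+5-6=26; pred: 12+9-3=18
Step 3: prey: 26+5-9=22; pred: 18+14-5=27
Step 4: prey: 22+4-11=15; pred: 27+17-8=36
Step 5: prey: 15+3-10=8; pred: 36+16-10=42
Step 6: prey: 8+1-6=3; pred: 42+10-12=40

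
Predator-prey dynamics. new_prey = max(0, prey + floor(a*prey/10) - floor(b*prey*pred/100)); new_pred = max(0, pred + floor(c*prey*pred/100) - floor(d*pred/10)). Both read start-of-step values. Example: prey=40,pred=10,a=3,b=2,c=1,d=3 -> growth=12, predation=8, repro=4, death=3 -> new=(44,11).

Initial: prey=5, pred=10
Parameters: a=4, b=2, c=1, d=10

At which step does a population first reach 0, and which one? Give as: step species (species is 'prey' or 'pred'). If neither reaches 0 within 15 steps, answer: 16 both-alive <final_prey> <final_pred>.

Answer: 1 pred

Derivation:
Step 1: prey: 5+2-1=6; pred: 10+0-10=0
First extinction: pred at step 1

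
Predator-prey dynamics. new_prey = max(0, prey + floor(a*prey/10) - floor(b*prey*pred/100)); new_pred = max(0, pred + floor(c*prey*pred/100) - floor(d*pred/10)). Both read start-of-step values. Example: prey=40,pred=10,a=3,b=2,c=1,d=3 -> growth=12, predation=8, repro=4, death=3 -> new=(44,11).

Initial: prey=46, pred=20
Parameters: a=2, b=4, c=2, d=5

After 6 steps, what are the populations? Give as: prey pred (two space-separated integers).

Answer: 1 2

Derivation:
Step 1: prey: 46+9-36=19; pred: 20+18-10=28
Step 2: prey: 19+3-21=1; pred: 28+10-14=24
Step 3: prey: 1+0-0=1; pred: 24+0-12=12
Step 4: prey: 1+0-0=1; pred: 12+0-6=6
Step 5: prey: 1+0-0=1; pred: 6+0-3=3
Step 6: prey: 1+0-0=1; pred: 3+0-1=2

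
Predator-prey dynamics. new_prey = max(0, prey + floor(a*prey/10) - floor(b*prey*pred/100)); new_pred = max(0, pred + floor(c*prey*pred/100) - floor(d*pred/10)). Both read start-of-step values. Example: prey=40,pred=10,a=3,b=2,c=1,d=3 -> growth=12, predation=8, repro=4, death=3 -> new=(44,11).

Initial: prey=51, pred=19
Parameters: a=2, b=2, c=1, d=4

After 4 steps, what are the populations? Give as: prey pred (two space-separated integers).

Step 1: prey: 51+10-19=42; pred: 19+9-7=21
Step 2: prey: 42+8-17=33; pred: 21+8-8=21
Step 3: prey: 33+6-13=26; pred: 21+6-8=19
Step 4: prey: 26+5-9=22; pred: 19+4-7=16

Answer: 22 16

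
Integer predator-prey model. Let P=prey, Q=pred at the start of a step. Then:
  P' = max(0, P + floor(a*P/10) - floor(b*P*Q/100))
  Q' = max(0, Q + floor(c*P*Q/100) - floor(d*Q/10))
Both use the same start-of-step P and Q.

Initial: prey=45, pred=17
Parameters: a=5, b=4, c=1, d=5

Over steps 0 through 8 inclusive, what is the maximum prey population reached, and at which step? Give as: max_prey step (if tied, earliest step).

Answer: 70 8

Derivation:
Step 1: prey: 45+22-30=37; pred: 17+7-8=16
Step 2: prey: 37+18-23=32; pred: 16+5-8=13
Step 3: prey: 32+16-16=32; pred: 13+4-6=11
Step 4: prey: 32+16-14=34; pred: 11+3-5=9
Step 5: prey: 34+17-12=39; pred: 9+3-4=8
Step 6: prey: 39+19-12=46; pred: 8+3-4=7
Step 7: prey: 46+23-12=57; pred: 7+3-3=7
Step 8: prey: 57+28-15=70; pred: 7+3-3=7
Max prey = 70 at step 8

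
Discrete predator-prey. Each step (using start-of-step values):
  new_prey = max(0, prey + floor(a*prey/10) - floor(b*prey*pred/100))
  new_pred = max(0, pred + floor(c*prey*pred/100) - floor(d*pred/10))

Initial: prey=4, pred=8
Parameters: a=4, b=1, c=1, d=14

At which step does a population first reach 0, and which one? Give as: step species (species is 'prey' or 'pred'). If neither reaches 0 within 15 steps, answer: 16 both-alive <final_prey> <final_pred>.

Answer: 1 pred

Derivation:
Step 1: prey: 4+1-0=5; pred: 8+0-11=0
First extinction: pred at step 1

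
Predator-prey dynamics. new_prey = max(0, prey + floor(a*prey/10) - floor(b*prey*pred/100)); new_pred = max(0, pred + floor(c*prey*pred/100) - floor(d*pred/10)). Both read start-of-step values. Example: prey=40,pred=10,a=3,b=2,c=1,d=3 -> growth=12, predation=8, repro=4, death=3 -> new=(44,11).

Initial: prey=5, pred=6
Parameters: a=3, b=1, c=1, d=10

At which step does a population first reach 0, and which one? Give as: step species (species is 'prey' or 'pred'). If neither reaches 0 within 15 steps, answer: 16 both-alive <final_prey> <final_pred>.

Step 1: prey: 5+1-0=6; pred: 6+0-6=0
First extinction: pred at step 1

Answer: 1 pred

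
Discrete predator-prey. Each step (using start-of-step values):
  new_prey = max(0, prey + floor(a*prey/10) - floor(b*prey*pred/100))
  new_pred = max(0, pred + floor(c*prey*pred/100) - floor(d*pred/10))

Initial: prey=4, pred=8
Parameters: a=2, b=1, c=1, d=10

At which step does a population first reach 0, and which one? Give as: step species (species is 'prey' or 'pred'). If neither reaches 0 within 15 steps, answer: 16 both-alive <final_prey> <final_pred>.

Answer: 1 pred

Derivation:
Step 1: prey: 4+0-0=4; pred: 8+0-8=0
First extinction: pred at step 1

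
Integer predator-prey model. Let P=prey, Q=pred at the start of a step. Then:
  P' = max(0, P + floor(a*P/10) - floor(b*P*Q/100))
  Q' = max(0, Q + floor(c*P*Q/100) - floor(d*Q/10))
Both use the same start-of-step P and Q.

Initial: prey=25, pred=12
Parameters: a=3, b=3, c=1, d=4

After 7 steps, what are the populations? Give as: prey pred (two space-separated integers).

Step 1: prey: 25+7-9=23; pred: 12+3-4=11
Step 2: prey: 23+6-7=22; pred: 11+2-4=9
Step 3: prey: 22+6-5=23; pred: 9+1-3=7
Step 4: prey: 23+6-4=25; pred: 7+1-2=6
Step 5: prey: 25+7-4=28; pred: 6+1-2=5
Step 6: prey: 28+8-4=32; pred: 5+1-2=4
Step 7: prey: 32+9-3=38; pred: 4+1-1=4

Answer: 38 4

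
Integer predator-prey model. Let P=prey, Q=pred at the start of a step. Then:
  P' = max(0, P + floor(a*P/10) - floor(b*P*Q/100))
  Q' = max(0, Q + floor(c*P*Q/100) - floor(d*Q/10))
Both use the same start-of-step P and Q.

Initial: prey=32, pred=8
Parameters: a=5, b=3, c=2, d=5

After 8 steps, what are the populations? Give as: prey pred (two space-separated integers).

Answer: 0 16

Derivation:
Step 1: prey: 32+16-7=41; pred: 8+5-4=9
Step 2: prey: 41+20-11=50; pred: 9+7-4=12
Step 3: prey: 50+25-18=57; pred: 12+12-6=18
Step 4: prey: 57+28-30=55; pred: 18+20-9=29
Step 5: prey: 55+27-47=35; pred: 29+31-14=46
Step 6: prey: 35+17-48=4; pred: 46+32-23=55
Step 7: prey: 4+2-6=0; pred: 55+4-27=32
Step 8: prey: 0+0-0=0; pred: 32+0-16=16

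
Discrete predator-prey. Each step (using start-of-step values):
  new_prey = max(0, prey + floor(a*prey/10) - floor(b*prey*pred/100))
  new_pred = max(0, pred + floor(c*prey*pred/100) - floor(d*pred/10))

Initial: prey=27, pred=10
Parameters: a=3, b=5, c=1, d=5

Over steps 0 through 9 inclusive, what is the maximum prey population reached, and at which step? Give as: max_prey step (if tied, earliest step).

Answer: 70 9

Derivation:
Step 1: prey: 27+8-13=22; pred: 10+2-5=7
Step 2: prey: 22+6-7=21; pred: 7+1-3=5
Step 3: prey: 21+6-5=22; pred: 5+1-2=4
Step 4: prey: 22+6-4=24; pred: 4+0-2=2
Step 5: prey: 24+7-2=29; pred: 2+0-1=1
Step 6: prey: 29+8-1=36; pred: 1+0-0=1
Step 7: prey: 36+10-1=45; pred: 1+0-0=1
Step 8: prey: 45+13-2=56; pred: 1+0-0=1
Step 9: prey: 56+16-2=70; pred: 1+0-0=1
Max prey = 70 at step 9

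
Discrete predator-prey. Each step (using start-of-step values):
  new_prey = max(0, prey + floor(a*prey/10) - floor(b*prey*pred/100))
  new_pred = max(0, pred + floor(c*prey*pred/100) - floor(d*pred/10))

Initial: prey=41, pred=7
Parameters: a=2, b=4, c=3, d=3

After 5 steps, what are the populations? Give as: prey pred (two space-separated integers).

Answer: 0 23

Derivation:
Step 1: prey: 41+8-11=38; pred: 7+8-2=13
Step 2: prey: 38+7-19=26; pred: 13+14-3=24
Step 3: prey: 26+5-24=7; pred: 24+18-7=35
Step 4: prey: 7+1-9=0; pred: 35+7-10=32
Step 5: prey: 0+0-0=0; pred: 32+0-9=23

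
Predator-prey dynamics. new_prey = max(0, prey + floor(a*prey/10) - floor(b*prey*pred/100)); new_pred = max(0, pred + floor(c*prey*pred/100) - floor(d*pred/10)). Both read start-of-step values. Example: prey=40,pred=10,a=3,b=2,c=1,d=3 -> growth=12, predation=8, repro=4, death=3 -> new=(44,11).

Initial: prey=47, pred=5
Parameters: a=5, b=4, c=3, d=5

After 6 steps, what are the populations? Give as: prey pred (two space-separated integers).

Step 1: prey: 47+23-9=61; pred: 5+7-2=10
Step 2: prey: 61+30-24=67; pred: 10+18-5=23
Step 3: prey: 67+33-61=39; pred: 23+46-11=58
Step 4: prey: 39+19-90=0; pred: 58+67-29=96
Step 5: prey: 0+0-0=0; pred: 96+0-48=48
Step 6: prey: 0+0-0=0; pred: 48+0-24=24

Answer: 0 24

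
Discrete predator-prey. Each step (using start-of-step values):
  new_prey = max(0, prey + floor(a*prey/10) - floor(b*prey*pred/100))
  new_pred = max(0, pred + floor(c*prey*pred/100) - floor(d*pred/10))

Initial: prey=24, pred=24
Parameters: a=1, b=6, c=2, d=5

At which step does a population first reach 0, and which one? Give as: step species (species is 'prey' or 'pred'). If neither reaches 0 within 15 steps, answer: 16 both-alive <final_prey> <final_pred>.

Answer: 1 prey

Derivation:
Step 1: prey: 24+2-34=0; pred: 24+11-12=23
First extinction: prey at step 1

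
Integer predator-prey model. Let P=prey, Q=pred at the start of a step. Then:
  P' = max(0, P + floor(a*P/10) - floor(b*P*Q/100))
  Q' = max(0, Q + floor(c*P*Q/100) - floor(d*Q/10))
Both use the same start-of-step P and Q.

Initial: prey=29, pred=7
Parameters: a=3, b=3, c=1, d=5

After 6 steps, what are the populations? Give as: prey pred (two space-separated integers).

Answer: 74 3

Derivation:
Step 1: prey: 29+8-6=31; pred: 7+2-3=6
Step 2: prey: 31+9-5=35; pred: 6+1-3=4
Step 3: prey: 35+10-4=41; pred: 4+1-2=3
Step 4: prey: 41+12-3=50; pred: 3+1-1=3
Step 5: prey: 50+15-4=61; pred: 3+1-1=3
Step 6: prey: 61+18-5=74; pred: 3+1-1=3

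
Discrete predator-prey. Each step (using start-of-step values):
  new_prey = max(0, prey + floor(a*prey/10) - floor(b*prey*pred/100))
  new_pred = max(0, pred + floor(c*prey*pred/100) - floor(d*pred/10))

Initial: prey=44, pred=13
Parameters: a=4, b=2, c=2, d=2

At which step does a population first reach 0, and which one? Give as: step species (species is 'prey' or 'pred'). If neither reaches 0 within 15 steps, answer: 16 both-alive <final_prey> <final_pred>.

Answer: 4 prey

Derivation:
Step 1: prey: 44+17-11=50; pred: 13+11-2=22
Step 2: prey: 50+20-22=48; pred: 22+22-4=40
Step 3: prey: 48+19-38=29; pred: 40+38-8=70
Step 4: prey: 29+11-40=0; pred: 70+40-14=96
First extinction: prey at step 4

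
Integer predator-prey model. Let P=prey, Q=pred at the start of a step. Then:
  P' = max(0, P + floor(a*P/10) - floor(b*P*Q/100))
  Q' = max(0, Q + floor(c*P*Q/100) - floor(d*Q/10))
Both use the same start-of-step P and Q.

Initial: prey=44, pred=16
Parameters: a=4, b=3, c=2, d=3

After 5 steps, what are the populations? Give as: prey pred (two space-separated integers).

Answer: 0 27

Derivation:
Step 1: prey: 44+17-21=40; pred: 16+14-4=26
Step 2: prey: 40+16-31=25; pred: 26+20-7=39
Step 3: prey: 25+10-29=6; pred: 39+19-11=47
Step 4: prey: 6+2-8=0; pred: 47+5-14=38
Step 5: prey: 0+0-0=0; pred: 38+0-11=27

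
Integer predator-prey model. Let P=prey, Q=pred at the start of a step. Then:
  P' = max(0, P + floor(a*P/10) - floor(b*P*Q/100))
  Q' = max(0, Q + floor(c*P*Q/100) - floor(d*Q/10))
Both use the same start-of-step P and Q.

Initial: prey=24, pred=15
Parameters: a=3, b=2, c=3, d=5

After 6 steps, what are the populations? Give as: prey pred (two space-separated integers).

Answer: 9 23

Derivation:
Step 1: prey: 24+7-7=24; pred: 15+10-7=18
Step 2: prey: 24+7-8=23; pred: 18+12-9=21
Step 3: prey: 23+6-9=20; pred: 21+14-10=25
Step 4: prey: 20+6-10=16; pred: 25+15-12=28
Step 5: prey: 16+4-8=12; pred: 28+13-14=27
Step 6: prey: 12+3-6=9; pred: 27+9-13=23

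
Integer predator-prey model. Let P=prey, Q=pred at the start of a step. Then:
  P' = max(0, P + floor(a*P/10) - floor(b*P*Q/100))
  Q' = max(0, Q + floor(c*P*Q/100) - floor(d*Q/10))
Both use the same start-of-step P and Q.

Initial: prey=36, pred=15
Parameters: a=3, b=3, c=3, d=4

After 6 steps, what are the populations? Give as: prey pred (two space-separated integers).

Answer: 1 11

Derivation:
Step 1: prey: 36+10-16=30; pred: 15+16-6=25
Step 2: prey: 30+9-22=17; pred: 25+22-10=37
Step 3: prey: 17+5-18=4; pred: 37+18-14=41
Step 4: prey: 4+1-4=1; pred: 41+4-16=29
Step 5: prey: 1+0-0=1; pred: 29+0-11=18
Step 6: prey: 1+0-0=1; pred: 18+0-7=11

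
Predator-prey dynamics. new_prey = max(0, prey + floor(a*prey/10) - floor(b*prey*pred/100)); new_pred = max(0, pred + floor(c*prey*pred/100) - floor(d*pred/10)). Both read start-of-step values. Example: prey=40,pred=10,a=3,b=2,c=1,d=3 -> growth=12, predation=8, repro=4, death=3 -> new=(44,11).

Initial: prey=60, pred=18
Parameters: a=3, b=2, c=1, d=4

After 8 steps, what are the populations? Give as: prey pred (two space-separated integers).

Answer: 17 12

Derivation:
Step 1: prey: 60+18-21=57; pred: 18+10-7=21
Step 2: prey: 57+17-23=51; pred: 21+11-8=24
Step 3: prey: 51+15-24=42; pred: 24+12-9=27
Step 4: prey: 42+12-22=32; pred: 27+11-10=28
Step 5: prey: 32+9-17=24; pred: 28+8-11=25
Step 6: prey: 24+7-12=19; pred: 25+6-10=21
Step 7: prey: 19+5-7=17; pred: 21+3-8=16
Step 8: prey: 17+5-5=17; pred: 16+2-6=12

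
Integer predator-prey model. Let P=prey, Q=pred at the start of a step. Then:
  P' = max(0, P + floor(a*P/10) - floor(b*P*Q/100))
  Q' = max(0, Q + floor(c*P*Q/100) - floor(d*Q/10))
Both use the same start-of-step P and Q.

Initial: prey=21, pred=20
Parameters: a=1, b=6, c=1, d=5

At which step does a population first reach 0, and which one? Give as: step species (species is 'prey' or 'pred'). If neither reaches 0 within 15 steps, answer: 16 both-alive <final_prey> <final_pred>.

Answer: 1 prey

Derivation:
Step 1: prey: 21+2-25=0; pred: 20+4-10=14
First extinction: prey at step 1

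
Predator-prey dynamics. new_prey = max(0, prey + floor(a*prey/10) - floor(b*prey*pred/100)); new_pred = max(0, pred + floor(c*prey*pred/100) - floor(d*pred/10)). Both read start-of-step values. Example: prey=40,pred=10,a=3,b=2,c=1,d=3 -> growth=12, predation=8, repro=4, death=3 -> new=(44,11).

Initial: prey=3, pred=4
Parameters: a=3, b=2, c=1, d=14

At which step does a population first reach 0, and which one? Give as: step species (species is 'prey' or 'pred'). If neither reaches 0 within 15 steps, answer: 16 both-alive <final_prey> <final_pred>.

Step 1: prey: 3+0-0=3; pred: 4+0-5=0
First extinction: pred at step 1

Answer: 1 pred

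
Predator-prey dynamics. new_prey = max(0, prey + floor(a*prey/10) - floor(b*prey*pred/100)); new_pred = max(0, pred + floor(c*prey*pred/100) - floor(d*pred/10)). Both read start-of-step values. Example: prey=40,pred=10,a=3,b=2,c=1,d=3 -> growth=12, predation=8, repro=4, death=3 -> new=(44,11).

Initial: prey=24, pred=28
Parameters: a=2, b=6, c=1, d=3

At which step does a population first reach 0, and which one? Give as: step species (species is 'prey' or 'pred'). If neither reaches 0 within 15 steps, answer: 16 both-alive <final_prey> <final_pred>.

Step 1: prey: 24+4-40=0; pred: 28+6-8=26
First extinction: prey at step 1

Answer: 1 prey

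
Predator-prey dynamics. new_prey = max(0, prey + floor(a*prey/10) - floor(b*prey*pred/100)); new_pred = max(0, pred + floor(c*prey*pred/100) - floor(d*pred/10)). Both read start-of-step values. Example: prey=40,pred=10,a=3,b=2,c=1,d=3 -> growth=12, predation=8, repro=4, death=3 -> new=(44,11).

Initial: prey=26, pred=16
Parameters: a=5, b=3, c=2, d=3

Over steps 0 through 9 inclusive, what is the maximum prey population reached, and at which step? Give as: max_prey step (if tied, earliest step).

Step 1: prey: 26+13-12=27; pred: 16+8-4=20
Step 2: prey: 27+13-16=24; pred: 20+10-6=24
Step 3: prey: 24+12-17=19; pred: 24+11-7=28
Step 4: prey: 19+9-15=13; pred: 28+10-8=30
Step 5: prey: 13+6-11=8; pred: 30+7-9=28
Step 6: prey: 8+4-6=6; pred: 28+4-8=24
Step 7: prey: 6+3-4=5; pred: 24+2-7=19
Step 8: prey: 5+2-2=5; pred: 19+1-5=15
Step 9: prey: 5+2-2=5; pred: 15+1-4=12
Max prey = 27 at step 1

Answer: 27 1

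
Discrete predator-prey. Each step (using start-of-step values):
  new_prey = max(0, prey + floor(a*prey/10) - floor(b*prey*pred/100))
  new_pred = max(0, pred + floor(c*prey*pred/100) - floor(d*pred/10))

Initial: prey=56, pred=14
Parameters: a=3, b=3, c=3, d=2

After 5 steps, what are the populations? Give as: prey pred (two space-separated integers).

Step 1: prey: 56+16-23=49; pred: 14+23-2=35
Step 2: prey: 49+14-51=12; pred: 35+51-7=79
Step 3: prey: 12+3-28=0; pred: 79+28-15=92
Step 4: prey: 0+0-0=0; pred: 92+0-18=74
Step 5: prey: 0+0-0=0; pred: 74+0-14=60

Answer: 0 60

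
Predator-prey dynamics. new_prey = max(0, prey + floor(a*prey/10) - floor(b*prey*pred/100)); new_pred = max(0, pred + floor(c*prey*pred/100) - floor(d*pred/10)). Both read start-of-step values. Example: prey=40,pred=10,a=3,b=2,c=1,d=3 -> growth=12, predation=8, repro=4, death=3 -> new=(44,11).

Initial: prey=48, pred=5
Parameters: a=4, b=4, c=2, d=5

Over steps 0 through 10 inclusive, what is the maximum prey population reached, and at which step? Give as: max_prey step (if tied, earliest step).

Step 1: prey: 48+19-9=58; pred: 5+4-2=7
Step 2: prey: 58+23-16=65; pred: 7+8-3=12
Step 3: prey: 65+26-31=60; pred: 12+15-6=21
Step 4: prey: 60+24-50=34; pred: 21+25-10=36
Step 5: prey: 34+13-48=0; pred: 36+24-18=42
Step 6: prey: 0+0-0=0; pred: 42+0-21=21
Step 7: prey: 0+0-0=0; pred: 21+0-10=11
Step 8: prey: 0+0-0=0; pred: 11+0-5=6
Step 9: prey: 0+0-0=0; pred: 6+0-3=3
Step 10: prey: 0+0-0=0; pred: 3+0-1=2
Max prey = 65 at step 2

Answer: 65 2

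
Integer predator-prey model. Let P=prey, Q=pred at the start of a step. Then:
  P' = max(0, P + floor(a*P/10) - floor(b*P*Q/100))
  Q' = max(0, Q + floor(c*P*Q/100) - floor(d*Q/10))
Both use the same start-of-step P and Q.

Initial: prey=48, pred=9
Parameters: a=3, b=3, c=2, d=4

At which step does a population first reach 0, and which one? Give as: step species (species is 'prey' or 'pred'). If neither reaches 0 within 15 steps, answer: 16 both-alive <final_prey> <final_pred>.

Step 1: prey: 48+14-12=50; pred: 9+8-3=14
Step 2: prey: 50+15-21=44; pred: 14+14-5=23
Step 3: prey: 44+13-30=27; pred: 23+20-9=34
Step 4: prey: 27+8-27=8; pred: 34+18-13=39
Step 5: prey: 8+2-9=1; pred: 39+6-15=30
Step 6: prey: 1+0-0=1; pred: 30+0-12=18
Step 7: prey: 1+0-0=1; pred: 18+0-7=11
Step 8: prey: 1+0-0=1; pred: 11+0-4=7
Step 9: prey: 1+0-0=1; pred: 7+0-2=5
Step 10: prey: 1+0-0=1; pred: 5+0-2=3
Step 11: prey: 1+0-0=1; pred: 3+0-1=2
Step 12: prey: 1+0-0=1; pred: 2+0-0=2
Steps 13-15: state stable at prey=1, pred=2 (no change)
No extinction within 15 steps

Answer: 16 both-alive 1 2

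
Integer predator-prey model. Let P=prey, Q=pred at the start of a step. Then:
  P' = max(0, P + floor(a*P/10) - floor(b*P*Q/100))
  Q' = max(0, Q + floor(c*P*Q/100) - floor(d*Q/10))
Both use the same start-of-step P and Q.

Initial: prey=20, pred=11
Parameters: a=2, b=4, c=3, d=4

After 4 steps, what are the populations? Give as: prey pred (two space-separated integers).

Step 1: prey: 20+4-8=16; pred: 11+6-4=13
Step 2: prey: 16+3-8=11; pred: 13+6-5=14
Step 3: prey: 11+2-6=7; pred: 14+4-5=13
Step 4: prey: 7+1-3=5; pred: 13+2-5=10

Answer: 5 10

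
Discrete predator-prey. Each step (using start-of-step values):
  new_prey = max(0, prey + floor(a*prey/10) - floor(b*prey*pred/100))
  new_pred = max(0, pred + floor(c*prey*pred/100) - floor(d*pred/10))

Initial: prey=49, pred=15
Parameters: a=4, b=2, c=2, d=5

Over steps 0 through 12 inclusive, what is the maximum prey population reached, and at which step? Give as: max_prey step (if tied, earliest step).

Step 1: prey: 49+19-14=54; pred: 15+14-7=22
Step 2: prey: 54+21-23=52; pred: 22+23-11=34
Step 3: prey: 52+20-35=37; pred: 34+35-17=52
Step 4: prey: 37+14-38=13; pred: 52+38-26=64
Step 5: prey: 13+5-16=2; pred: 64+16-32=48
Step 6: prey: 2+0-1=1; pred: 48+1-24=25
Step 7: prey: 1+0-0=1; pred: 25+0-12=13
Step 8: prey: 1+0-0=1; pred: 13+0-6=7
Step 9: prey: 1+0-0=1; pred: 7+0-3=4
Step 10: prey: 1+0-0=1; pred: 4+0-2=2
Step 11: prey: 1+0-0=1; pred: 2+0-1=1
Step 12: prey: 1+0-0=1; pred: 1+0-0=1
Max prey = 54 at step 1

Answer: 54 1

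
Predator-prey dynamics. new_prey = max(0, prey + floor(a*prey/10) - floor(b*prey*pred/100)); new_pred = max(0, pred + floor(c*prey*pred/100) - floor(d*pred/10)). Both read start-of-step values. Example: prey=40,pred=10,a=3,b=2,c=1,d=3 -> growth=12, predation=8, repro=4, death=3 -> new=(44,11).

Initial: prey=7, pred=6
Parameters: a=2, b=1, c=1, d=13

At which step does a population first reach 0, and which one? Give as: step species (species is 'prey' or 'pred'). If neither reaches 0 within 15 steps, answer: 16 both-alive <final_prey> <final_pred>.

Step 1: prey: 7+1-0=8; pred: 6+0-7=0
First extinction: pred at step 1

Answer: 1 pred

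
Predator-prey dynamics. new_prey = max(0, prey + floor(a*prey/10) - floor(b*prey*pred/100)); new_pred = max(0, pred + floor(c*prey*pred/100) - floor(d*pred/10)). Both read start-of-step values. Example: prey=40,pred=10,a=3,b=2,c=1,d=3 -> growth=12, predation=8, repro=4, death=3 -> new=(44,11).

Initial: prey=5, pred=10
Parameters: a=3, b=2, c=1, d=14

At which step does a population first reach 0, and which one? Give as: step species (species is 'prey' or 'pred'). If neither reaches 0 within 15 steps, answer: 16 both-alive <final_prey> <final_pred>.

Answer: 1 pred

Derivation:
Step 1: prey: 5+1-1=5; pred: 10+0-14=0
First extinction: pred at step 1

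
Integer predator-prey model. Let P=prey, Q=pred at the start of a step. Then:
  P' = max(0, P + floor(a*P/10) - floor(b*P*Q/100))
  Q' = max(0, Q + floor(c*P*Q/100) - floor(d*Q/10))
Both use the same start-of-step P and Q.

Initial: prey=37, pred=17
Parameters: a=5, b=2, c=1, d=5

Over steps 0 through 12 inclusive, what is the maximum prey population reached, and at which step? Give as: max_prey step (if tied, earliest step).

Step 1: prey: 37+18-12=43; pred: 17+6-8=15
Step 2: prey: 43+21-12=52; pred: 15+6-7=14
Step 3: prey: 52+26-14=64; pred: 14+7-7=14
Step 4: prey: 64+32-17=79; pred: 14+8-7=15
Step 5: prey: 79+39-23=95; pred: 15+11-7=19
Step 6: prey: 95+47-36=106; pred: 19+18-9=28
Step 7: prey: 106+53-59=100; pred: 28+29-14=43
Step 8: prey: 100+50-86=64; pred: 43+43-21=65
Step 9: prey: 64+32-83=13; pred: 65+41-32=74
Step 10: prey: 13+6-19=0; pred: 74+9-37=46
Step 11: prey: 0+0-0=0; pred: 46+0-23=23
Step 12: prey: 0+0-0=0; pred: 23+0-11=12
Max prey = 106 at step 6

Answer: 106 6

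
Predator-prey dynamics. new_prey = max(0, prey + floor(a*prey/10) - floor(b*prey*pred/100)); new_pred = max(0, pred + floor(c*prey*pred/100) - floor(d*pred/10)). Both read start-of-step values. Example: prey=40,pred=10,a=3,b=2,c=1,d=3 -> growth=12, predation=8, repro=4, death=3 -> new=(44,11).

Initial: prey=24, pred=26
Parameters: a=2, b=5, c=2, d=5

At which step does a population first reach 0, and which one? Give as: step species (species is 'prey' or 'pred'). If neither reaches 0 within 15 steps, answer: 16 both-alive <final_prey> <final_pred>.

Answer: 1 prey

Derivation:
Step 1: prey: 24+4-31=0; pred: 26+12-13=25
First extinction: prey at step 1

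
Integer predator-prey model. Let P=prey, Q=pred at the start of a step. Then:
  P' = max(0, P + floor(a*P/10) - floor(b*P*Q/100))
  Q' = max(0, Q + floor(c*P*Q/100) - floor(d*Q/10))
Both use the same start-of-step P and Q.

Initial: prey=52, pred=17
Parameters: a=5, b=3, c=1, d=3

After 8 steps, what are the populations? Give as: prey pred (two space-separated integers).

Step 1: prey: 52+26-26=52; pred: 17+8-5=20
Step 2: prey: 52+26-31=47; pred: 20+10-6=24
Step 3: prey: 47+23-33=37; pred: 24+11-7=28
Step 4: prey: 37+18-31=24; pred: 28+10-8=30
Step 5: prey: 24+12-21=15; pred: 30+7-9=28
Step 6: prey: 15+7-12=10; pred: 28+4-8=24
Step 7: prey: 10+5-7=8; pred: 24+2-7=19
Step 8: prey: 8+4-4=8; pred: 19+1-5=15

Answer: 8 15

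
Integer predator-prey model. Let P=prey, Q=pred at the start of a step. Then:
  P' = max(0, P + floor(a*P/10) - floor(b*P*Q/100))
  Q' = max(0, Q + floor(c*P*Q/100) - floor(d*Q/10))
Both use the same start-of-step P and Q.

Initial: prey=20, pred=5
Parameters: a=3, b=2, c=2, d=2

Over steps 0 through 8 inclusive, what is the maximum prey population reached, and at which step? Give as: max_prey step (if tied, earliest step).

Step 1: prey: 20+6-2=24; pred: 5+2-1=6
Step 2: prey: 24+7-2=29; pred: 6+2-1=7
Step 3: prey: 29+8-4=33; pred: 7+4-1=10
Step 4: prey: 33+9-6=36; pred: 10+6-2=14
Step 5: prey: 36+10-10=36; pred: 14+10-2=22
Step 6: prey: 36+10-15=31; pred: 22+15-4=33
Step 7: prey: 31+9-20=20; pred: 33+20-6=47
Step 8: prey: 20+6-18=8; pred: 47+18-9=56
Max prey = 36 at step 4

Answer: 36 4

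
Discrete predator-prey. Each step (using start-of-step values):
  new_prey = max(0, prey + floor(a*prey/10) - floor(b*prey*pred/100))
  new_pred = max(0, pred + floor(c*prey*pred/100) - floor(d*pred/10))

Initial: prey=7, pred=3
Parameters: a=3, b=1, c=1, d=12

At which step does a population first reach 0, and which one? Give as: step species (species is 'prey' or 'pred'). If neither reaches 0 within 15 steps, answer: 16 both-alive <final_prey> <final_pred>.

Step 1: prey: 7+2-0=9; pred: 3+0-3=0
First extinction: pred at step 1

Answer: 1 pred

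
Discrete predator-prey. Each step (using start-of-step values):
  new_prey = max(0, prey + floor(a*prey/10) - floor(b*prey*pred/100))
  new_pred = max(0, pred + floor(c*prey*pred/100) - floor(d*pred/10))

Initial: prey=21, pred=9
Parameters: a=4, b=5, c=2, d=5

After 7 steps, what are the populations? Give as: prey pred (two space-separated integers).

Step 1: prey: 21+8-9=20; pred: 9+3-4=8
Step 2: prey: 20+8-8=20; pred: 8+3-4=7
Step 3: prey: 20+8-7=21; pred: 7+2-3=6
Step 4: prey: 21+8-6=23; pred: 6+2-3=5
Step 5: prey: 23+9-5=27; pred: 5+2-2=5
Step 6: prey: 27+10-6=31; pred: 5+2-2=5
Step 7: prey: 31+12-7=36; pred: 5+3-2=6

Answer: 36 6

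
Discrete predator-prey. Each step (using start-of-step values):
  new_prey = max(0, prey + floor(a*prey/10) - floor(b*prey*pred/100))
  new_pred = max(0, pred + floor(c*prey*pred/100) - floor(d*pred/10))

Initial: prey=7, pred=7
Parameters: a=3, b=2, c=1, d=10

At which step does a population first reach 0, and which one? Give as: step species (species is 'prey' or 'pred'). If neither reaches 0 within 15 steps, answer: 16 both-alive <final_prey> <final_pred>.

Step 1: prey: 7+2-0=9; pred: 7+0-7=0
First extinction: pred at step 1

Answer: 1 pred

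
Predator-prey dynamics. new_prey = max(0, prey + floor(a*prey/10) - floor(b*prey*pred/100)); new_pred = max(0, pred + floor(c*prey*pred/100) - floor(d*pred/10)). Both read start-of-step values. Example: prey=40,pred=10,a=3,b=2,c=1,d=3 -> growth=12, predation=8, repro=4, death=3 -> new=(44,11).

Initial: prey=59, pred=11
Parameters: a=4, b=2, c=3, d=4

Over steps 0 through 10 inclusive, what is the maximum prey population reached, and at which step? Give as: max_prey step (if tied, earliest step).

Step 1: prey: 59+23-12=70; pred: 11+19-4=26
Step 2: prey: 70+28-36=62; pred: 26+54-10=70
Step 3: prey: 62+24-86=0; pred: 70+130-28=172
Step 4: prey: 0+0-0=0; pred: 172+0-68=104
Step 5: prey: 0+0-0=0; pred: 104+0-41=63
Step 6: prey: 0+0-0=0; pred: 63+0-25=38
Step 7: prey: 0+0-0=0; pred: 38+0-15=23
Step 8: prey: 0+0-0=0; pred: 23+0-9=14
Step 9: prey: 0+0-0=0; pred: 14+0-5=9
Step 10: prey: 0+0-0=0; pred: 9+0-3=6
Max prey = 70 at step 1

Answer: 70 1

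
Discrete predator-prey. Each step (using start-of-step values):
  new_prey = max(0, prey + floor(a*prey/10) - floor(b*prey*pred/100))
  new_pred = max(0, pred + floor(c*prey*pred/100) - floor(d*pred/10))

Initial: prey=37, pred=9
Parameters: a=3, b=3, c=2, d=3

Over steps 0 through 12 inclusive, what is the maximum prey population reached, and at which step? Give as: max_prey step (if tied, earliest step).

Answer: 39 1

Derivation:
Step 1: prey: 37+11-9=39; pred: 9+6-2=13
Step 2: prey: 39+11-15=35; pred: 13+10-3=20
Step 3: prey: 35+10-21=24; pred: 20+14-6=28
Step 4: prey: 24+7-20=11; pred: 28+13-8=33
Step 5: prey: 11+3-10=4; pred: 33+7-9=31
Step 6: prey: 4+1-3=2; pred: 31+2-9=24
Step 7: prey: 2+0-1=1; pred: 24+0-7=17
Step 8: prey: 1+0-0=1; pred: 17+0-5=12
Step 9: prey: 1+0-0=1; pred: 12+0-3=9
Step 10: prey: 1+0-0=1; pred: 9+0-2=7
Step 11: prey: 1+0-0=1; pred: 7+0-2=5
Step 12: prey: 1+0-0=1; pred: 5+0-1=4
Max prey = 39 at step 1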